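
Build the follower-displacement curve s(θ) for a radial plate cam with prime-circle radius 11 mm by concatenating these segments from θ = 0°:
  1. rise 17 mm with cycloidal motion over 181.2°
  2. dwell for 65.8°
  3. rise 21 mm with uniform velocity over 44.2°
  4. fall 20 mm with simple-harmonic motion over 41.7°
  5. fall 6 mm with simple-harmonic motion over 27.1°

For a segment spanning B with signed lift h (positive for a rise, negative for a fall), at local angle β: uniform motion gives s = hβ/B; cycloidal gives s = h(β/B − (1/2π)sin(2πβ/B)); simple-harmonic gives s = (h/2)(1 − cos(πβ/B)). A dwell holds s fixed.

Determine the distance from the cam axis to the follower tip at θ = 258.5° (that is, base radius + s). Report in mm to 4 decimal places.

seg 1 [0°–181.2°] cycloidal, h=17: full span → s += 17 → s = 17.0000
seg 2 [181.2°–247°] dwell: s stays 17.0000
seg 3 [247°–291.2°] uniform, h=21: θ=258.5° here. β=11.5, B=44.2. 21·11.5/44.2 = 5.4638 → s = 22.4638
radial distance = base radius + s = 11 + 22.4638 = 33.4638

33.4638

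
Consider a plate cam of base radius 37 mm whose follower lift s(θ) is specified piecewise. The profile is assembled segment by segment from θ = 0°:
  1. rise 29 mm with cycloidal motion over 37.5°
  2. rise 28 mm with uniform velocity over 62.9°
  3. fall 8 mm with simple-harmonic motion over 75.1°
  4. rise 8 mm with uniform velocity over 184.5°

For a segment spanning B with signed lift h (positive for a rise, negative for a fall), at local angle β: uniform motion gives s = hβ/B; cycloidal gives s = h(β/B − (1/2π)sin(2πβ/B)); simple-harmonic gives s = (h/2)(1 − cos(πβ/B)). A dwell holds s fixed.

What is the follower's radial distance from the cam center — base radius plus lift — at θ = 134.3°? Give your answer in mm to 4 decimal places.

seg 1 [0°–37.5°] cycloidal, h=29: full span → s += 29 → s = 29.0000
seg 2 [37.5°–100.4°] uniform, h=28: full span → s += 28 → s = 57.0000
seg 3 [100.4°–175.5°] simple-harmonic, h=-8: θ=134.3° here. β=33.9, B=75.1. -8/2·(1 − cos(π·0.4514)) = -3.3916 → s = 53.6084
radial distance = base radius + s = 37 + 53.6084 = 90.6084

90.6084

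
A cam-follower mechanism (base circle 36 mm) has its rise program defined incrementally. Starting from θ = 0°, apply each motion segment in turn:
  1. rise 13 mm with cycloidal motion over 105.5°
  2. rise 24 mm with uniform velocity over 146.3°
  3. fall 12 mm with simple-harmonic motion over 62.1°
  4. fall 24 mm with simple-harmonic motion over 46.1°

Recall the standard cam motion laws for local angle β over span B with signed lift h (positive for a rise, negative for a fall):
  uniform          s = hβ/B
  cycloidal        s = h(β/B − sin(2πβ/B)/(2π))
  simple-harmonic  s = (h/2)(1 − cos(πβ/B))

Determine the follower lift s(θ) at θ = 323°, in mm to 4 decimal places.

seg 1 [0°–105.5°] cycloidal, h=13: full span → s += 13 → s = 13.0000
seg 2 [105.5°–251.8°] uniform, h=24: full span → s += 24 → s = 37.0000
seg 3 [251.8°–313.9°] simple-harmonic, h=-12: full span → s += -12 → s = 25.0000
seg 4 [313.9°–360°] simple-harmonic, h=-24: θ=323° here. β=9.1, B=46.1. -24/2·(1 − cos(π·0.1974)) = -2.2344 → s = 22.7656

22.7656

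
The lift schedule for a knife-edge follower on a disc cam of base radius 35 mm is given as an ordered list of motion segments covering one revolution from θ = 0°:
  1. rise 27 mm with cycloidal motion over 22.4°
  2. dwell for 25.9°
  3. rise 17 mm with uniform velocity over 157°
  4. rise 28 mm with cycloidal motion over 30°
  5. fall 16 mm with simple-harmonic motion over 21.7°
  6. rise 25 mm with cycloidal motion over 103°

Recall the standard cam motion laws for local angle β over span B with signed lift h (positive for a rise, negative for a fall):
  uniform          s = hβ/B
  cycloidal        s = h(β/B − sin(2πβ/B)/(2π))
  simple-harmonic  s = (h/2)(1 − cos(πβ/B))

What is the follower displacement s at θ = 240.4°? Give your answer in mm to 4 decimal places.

seg 1 [0°–22.4°] cycloidal, h=27: full span → s += 27 → s = 27.0000
seg 2 [22.4°–48.3°] dwell: s stays 27.0000
seg 3 [48.3°–205.3°] uniform, h=17: full span → s += 17 → s = 44.0000
seg 4 [205.3°–235.3°] cycloidal, h=28: full span → s += 28 → s = 72.0000
seg 5 [235.3°–257°] simple-harmonic, h=-16: θ=240.4° here. β=5.1, B=21.7. -16/2·(1 − cos(π·0.2350)) = -2.0833 → s = 69.9167

69.9167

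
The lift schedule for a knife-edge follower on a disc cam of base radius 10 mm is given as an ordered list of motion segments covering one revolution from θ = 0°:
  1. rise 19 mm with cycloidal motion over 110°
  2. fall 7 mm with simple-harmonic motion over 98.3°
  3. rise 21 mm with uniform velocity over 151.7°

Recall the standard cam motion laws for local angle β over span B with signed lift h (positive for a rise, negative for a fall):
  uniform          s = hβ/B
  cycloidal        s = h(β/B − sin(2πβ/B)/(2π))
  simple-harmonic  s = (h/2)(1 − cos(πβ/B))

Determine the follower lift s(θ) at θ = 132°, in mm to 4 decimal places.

seg 1 [0°–110°] cycloidal, h=19: full span → s += 19 → s = 19.0000
seg 2 [110°–208.3°] simple-harmonic, h=-7: θ=132° here. β=22, B=98.3. -7/2·(1 − cos(π·0.2238)) = -0.8301 → s = 18.1699

18.1699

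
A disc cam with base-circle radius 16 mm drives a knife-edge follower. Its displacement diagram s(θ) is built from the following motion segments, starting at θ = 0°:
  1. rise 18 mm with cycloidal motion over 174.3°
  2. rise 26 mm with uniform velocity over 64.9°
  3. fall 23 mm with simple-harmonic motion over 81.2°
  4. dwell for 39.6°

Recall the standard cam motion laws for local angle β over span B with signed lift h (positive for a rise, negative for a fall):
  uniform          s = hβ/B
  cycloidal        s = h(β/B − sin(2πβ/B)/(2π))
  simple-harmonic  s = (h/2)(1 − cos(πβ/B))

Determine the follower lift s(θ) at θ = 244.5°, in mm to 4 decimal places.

seg 1 [0°–174.3°] cycloidal, h=18: full span → s += 18 → s = 18.0000
seg 2 [174.3°–239.2°] uniform, h=26: full span → s += 26 → s = 44.0000
seg 3 [239.2°–320.4°] simple-harmonic, h=-23: θ=244.5° here. β=5.3, B=81.2. -23/2·(1 − cos(π·0.0653)) = -0.2409 → s = 43.7591

43.7591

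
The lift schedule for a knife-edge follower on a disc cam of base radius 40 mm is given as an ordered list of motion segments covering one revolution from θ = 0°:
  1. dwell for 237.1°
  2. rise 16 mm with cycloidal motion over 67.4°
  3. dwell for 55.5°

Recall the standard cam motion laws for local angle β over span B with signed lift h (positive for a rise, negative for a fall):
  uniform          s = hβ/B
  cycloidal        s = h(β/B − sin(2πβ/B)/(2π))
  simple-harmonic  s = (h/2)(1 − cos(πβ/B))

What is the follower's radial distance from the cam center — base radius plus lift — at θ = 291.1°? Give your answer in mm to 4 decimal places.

seg 1 [0°–237.1°] dwell: s stays 0.0000
seg 2 [237.1°–304.5°] cycloidal, h=16: θ=291.1° here. β=54, B=67.4. 16·(0.8012 − sin(2π·0.8012)/(2π)) = 15.2349 → s = 15.2349
radial distance = base radius + s = 40 + 15.2349 = 55.2349

55.2349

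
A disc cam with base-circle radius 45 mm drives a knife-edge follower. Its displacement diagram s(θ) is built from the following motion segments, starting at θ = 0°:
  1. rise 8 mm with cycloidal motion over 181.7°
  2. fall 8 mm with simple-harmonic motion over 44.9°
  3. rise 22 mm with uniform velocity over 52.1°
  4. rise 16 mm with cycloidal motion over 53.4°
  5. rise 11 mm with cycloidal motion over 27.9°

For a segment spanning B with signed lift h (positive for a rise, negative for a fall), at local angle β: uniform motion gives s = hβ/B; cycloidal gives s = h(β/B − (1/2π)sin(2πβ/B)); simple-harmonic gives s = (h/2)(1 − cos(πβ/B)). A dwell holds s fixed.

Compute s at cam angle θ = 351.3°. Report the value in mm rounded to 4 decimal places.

seg 1 [0°–181.7°] cycloidal, h=8: full span → s += 8 → s = 8.0000
seg 2 [181.7°–226.6°] simple-harmonic, h=-8: full span → s += -8 → s = 0.0000
seg 3 [226.6°–278.7°] uniform, h=22: full span → s += 22 → s = 22.0000
seg 4 [278.7°–332.1°] cycloidal, h=16: full span → s += 16 → s = 38.0000
seg 5 [332.1°–360°] cycloidal, h=11: θ=351.3° here. β=19.2, B=27.9. 11·(0.6882 − sin(2π·0.6882)/(2π)) = 9.1901 → s = 47.1901

47.1901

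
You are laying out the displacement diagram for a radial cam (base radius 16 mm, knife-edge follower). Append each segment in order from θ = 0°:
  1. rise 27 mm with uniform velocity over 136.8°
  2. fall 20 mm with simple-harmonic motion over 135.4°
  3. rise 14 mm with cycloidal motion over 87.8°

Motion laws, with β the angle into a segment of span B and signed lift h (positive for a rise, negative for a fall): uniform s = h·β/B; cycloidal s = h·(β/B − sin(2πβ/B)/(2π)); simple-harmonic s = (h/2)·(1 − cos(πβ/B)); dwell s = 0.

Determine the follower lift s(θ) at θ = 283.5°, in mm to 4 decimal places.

seg 1 [0°–136.8°] uniform, h=27: full span → s += 27 → s = 27.0000
seg 2 [136.8°–272.2°] simple-harmonic, h=-20: full span → s += -20 → s = 7.0000
seg 3 [272.2°–360°] cycloidal, h=14: θ=283.5° here. β=11.3, B=87.8. 14·(0.1287 − sin(2π·0.1287)/(2π)) = 0.1901 → s = 7.1901

7.1901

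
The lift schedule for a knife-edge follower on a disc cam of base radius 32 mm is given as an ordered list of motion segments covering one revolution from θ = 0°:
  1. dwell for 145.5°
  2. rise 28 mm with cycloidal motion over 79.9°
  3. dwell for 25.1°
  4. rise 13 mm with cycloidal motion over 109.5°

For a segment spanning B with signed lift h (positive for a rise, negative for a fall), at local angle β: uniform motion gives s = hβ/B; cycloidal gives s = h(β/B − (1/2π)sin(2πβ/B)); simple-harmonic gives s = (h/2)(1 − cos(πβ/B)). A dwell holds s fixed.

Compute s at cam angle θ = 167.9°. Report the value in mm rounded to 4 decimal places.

seg 1 [0°–145.5°] dwell: s stays 0.0000
seg 2 [145.5°–225.4°] cycloidal, h=28: θ=167.9° here. β=22.4, B=79.9. 28·(0.2804 − sin(2π·0.2804)/(2π)) = 3.4743 → s = 3.4743

3.4743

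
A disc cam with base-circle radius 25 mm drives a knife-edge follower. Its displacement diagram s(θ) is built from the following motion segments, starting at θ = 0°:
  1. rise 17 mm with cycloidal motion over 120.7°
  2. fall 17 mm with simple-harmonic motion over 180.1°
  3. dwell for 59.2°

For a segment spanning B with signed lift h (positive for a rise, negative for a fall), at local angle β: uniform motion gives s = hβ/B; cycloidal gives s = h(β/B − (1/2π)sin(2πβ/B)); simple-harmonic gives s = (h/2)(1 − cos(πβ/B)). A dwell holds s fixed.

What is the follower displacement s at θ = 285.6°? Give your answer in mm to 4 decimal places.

seg 1 [0°–120.7°] cycloidal, h=17: full span → s += 17 → s = 17.0000
seg 2 [120.7°–300.8°] simple-harmonic, h=-17: θ=285.6° here. β=164.9, B=180.1. -17/2·(1 − cos(π·0.9156)) = -16.7030 → s = 0.2970

0.2970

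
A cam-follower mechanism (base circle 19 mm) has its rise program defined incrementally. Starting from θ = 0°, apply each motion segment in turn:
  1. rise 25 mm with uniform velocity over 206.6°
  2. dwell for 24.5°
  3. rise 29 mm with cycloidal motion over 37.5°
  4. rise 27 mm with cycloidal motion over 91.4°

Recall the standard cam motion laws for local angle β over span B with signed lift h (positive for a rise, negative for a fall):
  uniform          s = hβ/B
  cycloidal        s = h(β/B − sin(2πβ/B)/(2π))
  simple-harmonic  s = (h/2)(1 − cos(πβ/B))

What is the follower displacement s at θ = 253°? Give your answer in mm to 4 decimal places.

seg 1 [0°–206.6°] uniform, h=25: full span → s += 25 → s = 25.0000
seg 2 [206.6°–231.1°] dwell: s stays 25.0000
seg 3 [231.1°–268.6°] cycloidal, h=29: θ=253° here. β=21.9, B=37.5. 29·(0.5840 − sin(2π·0.5840)/(2π)) = 19.2605 → s = 44.2605

44.2605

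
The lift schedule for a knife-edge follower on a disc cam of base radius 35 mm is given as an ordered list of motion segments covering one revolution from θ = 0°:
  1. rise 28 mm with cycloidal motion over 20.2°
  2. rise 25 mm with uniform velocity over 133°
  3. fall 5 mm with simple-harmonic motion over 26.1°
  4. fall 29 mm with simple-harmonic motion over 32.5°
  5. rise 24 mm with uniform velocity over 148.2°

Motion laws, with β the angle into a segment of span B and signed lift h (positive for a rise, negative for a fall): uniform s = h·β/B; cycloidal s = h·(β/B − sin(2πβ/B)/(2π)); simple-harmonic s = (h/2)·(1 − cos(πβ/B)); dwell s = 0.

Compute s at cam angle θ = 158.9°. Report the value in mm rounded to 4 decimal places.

seg 1 [0°–20.2°] cycloidal, h=28: full span → s += 28 → s = 28.0000
seg 2 [20.2°–153.2°] uniform, h=25: full span → s += 25 → s = 53.0000
seg 3 [153.2°–179.3°] simple-harmonic, h=-5: θ=158.9° here. β=5.7, B=26.1. -5/2·(1 − cos(π·0.2184)) = -0.5657 → s = 52.4343

52.4343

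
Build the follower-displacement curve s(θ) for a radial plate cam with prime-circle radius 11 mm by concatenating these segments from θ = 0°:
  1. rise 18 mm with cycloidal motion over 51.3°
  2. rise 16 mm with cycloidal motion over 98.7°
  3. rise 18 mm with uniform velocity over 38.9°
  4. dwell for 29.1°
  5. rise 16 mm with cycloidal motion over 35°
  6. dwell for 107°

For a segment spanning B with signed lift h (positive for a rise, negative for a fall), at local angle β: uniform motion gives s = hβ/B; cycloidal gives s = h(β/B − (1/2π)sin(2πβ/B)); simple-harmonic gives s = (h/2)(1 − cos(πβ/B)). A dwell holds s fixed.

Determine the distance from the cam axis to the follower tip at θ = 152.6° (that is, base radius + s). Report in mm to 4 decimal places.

seg 1 [0°–51.3°] cycloidal, h=18: full span → s += 18 → s = 18.0000
seg 2 [51.3°–150°] cycloidal, h=16: full span → s += 16 → s = 34.0000
seg 3 [150°–188.9°] uniform, h=18: θ=152.6° here. β=2.6, B=38.9. 18·2.6/38.9 = 1.2031 → s = 35.2031
radial distance = base radius + s = 11 + 35.2031 = 46.2031

46.2031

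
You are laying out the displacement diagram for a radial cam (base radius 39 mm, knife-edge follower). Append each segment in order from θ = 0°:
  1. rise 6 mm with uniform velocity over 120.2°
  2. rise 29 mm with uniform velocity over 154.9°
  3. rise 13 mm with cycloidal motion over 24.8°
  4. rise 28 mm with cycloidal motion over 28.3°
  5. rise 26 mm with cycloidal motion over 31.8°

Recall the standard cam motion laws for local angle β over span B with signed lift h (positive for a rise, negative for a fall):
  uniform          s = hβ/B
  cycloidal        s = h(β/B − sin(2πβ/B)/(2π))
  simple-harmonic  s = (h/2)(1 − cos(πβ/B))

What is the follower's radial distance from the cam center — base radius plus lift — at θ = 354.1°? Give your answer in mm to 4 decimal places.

seg 1 [0°–120.2°] uniform, h=6: full span → s += 6 → s = 6.0000
seg 2 [120.2°–275.1°] uniform, h=29: full span → s += 29 → s = 35.0000
seg 3 [275.1°–299.9°] cycloidal, h=13: full span → s += 13 → s = 48.0000
seg 4 [299.9°–328.2°] cycloidal, h=28: full span → s += 28 → s = 76.0000
seg 5 [328.2°–360°] cycloidal, h=26: θ=354.1° here. β=25.9, B=31.8. 26·(0.8145 − sin(2π·0.8145)/(2π)) = 24.9793 → s = 100.9793
radial distance = base radius + s = 39 + 100.9793 = 139.9793

139.9793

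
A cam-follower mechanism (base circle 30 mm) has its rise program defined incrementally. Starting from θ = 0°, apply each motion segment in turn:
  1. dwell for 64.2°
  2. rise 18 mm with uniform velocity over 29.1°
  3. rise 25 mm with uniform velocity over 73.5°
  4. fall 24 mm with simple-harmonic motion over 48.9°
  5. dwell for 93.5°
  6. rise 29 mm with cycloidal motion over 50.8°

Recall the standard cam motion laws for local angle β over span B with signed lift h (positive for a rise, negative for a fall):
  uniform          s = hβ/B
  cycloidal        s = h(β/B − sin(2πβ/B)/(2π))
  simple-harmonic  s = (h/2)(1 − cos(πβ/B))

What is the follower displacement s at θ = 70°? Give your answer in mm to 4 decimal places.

seg 1 [0°–64.2°] dwell: s stays 0.0000
seg 2 [64.2°–93.3°] uniform, h=18: θ=70° here. β=5.8, B=29.1. 18·5.8/29.1 = 3.5876 → s = 3.5876

3.5876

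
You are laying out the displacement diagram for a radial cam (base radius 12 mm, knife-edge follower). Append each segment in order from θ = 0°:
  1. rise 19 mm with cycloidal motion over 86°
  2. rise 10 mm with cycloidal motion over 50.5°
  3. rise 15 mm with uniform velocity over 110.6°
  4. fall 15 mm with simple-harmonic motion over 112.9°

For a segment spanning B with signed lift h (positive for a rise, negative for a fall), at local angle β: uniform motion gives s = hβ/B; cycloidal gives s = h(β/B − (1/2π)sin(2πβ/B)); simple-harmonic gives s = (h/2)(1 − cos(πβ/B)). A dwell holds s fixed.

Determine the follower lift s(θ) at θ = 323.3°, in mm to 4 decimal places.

seg 1 [0°–86°] cycloidal, h=19: full span → s += 19 → s = 19.0000
seg 2 [86°–136.5°] cycloidal, h=10: full span → s += 10 → s = 29.0000
seg 3 [136.5°–247.1°] uniform, h=15: full span → s += 15 → s = 44.0000
seg 4 [247.1°–360°] simple-harmonic, h=-15: θ=323.3° here. β=76.2, B=112.9. -15/2·(1 − cos(π·0.6749)) = -11.4174 → s = 32.5826

32.5826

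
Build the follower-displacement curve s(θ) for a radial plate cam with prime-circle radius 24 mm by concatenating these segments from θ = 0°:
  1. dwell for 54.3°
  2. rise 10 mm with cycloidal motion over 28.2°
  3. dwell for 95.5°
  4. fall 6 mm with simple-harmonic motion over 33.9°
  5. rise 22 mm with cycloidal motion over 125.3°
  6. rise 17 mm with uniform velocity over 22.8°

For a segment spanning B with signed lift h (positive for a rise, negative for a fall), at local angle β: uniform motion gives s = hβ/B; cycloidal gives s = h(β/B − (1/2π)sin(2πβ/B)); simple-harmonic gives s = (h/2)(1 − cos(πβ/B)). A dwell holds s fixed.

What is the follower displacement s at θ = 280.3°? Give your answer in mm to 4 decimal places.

seg 1 [0°–54.3°] dwell: s stays 0.0000
seg 2 [54.3°–82.5°] cycloidal, h=10: full span → s += 10 → s = 10.0000
seg 3 [82.5°–178°] dwell: s stays 10.0000
seg 4 [178°–211.9°] simple-harmonic, h=-6: full span → s += -6 → s = 4.0000
seg 5 [211.9°–337.2°] cycloidal, h=22: θ=280.3° here. β=68.4, B=125.3. 22·(0.5459 − sin(2π·0.5459)/(2π)) = 13.0052 → s = 17.0052

17.0052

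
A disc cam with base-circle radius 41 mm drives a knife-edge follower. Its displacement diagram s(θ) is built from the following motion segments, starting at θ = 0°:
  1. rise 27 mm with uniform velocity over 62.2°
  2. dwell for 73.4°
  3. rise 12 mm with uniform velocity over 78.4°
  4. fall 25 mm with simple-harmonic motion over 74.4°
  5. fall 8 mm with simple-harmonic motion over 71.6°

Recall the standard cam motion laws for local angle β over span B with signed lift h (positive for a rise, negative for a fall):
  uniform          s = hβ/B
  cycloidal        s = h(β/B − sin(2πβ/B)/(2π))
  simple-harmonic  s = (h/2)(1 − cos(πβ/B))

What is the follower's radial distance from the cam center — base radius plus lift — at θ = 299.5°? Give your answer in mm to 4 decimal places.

seg 1 [0°–62.2°] uniform, h=27: full span → s += 27 → s = 27.0000
seg 2 [62.2°–135.6°] dwell: s stays 27.0000
seg 3 [135.6°–214°] uniform, h=12: full span → s += 12 → s = 39.0000
seg 4 [214°–288.4°] simple-harmonic, h=-25: full span → s += -25 → s = 14.0000
seg 5 [288.4°–360°] simple-harmonic, h=-8: θ=299.5° here. β=11.1, B=71.6. -8/2·(1 − cos(π·0.1550)) = -0.4651 → s = 13.5349
radial distance = base radius + s = 41 + 13.5349 = 54.5349

54.5349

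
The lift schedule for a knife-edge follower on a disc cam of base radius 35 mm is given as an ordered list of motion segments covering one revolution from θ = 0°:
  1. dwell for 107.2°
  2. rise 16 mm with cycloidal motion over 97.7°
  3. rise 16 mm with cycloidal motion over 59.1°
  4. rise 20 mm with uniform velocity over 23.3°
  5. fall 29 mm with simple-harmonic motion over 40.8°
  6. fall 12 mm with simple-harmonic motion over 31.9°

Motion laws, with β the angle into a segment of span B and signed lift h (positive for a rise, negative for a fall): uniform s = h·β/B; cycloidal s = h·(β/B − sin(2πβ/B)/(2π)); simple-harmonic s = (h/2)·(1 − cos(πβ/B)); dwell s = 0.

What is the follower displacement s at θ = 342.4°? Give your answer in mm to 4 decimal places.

seg 1 [0°–107.2°] dwell: s stays 0.0000
seg 2 [107.2°–204.9°] cycloidal, h=16: full span → s += 16 → s = 16.0000
seg 3 [204.9°–264°] cycloidal, h=16: full span → s += 16 → s = 32.0000
seg 4 [264°–287.3°] uniform, h=20: full span → s += 20 → s = 52.0000
seg 5 [287.3°–328.1°] simple-harmonic, h=-29: full span → s += -29 → s = 23.0000
seg 6 [328.1°–360°] simple-harmonic, h=-12: θ=342.4° here. β=14.3, B=31.9. -12/2·(1 − cos(π·0.4483)) = -5.0293 → s = 17.9707

17.9707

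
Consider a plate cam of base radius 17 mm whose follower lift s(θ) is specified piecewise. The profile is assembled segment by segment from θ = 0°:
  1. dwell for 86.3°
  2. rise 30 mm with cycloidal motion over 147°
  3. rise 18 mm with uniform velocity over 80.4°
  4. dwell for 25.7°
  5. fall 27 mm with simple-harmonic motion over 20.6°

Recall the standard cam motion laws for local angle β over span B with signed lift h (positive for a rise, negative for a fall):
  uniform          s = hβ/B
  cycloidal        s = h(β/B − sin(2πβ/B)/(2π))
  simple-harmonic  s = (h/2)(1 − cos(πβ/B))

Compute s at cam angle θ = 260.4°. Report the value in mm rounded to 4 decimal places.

seg 1 [0°–86.3°] dwell: s stays 0.0000
seg 2 [86.3°–233.3°] cycloidal, h=30: full span → s += 30 → s = 30.0000
seg 3 [233.3°–313.7°] uniform, h=18: θ=260.4° here. β=27.1, B=80.4. 18·27.1/80.4 = 6.0672 → s = 36.0672

36.0672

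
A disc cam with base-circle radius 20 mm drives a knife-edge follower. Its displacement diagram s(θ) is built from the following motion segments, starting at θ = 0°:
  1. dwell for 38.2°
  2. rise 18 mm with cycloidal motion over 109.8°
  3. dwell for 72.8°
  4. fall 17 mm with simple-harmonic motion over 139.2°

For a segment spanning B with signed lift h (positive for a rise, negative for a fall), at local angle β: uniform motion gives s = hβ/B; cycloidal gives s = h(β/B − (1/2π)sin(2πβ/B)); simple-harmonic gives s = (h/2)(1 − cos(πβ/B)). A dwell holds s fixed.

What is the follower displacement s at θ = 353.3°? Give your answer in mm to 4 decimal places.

seg 1 [0°–38.2°] dwell: s stays 0.0000
seg 2 [38.2°–148°] cycloidal, h=18: full span → s += 18 → s = 18.0000
seg 3 [148°–220.8°] dwell: s stays 18.0000
seg 4 [220.8°–360°] simple-harmonic, h=-17: θ=353.3° here. β=132.5, B=139.2. -17/2·(1 − cos(π·0.9519)) = -16.9030 → s = 1.0970

1.0970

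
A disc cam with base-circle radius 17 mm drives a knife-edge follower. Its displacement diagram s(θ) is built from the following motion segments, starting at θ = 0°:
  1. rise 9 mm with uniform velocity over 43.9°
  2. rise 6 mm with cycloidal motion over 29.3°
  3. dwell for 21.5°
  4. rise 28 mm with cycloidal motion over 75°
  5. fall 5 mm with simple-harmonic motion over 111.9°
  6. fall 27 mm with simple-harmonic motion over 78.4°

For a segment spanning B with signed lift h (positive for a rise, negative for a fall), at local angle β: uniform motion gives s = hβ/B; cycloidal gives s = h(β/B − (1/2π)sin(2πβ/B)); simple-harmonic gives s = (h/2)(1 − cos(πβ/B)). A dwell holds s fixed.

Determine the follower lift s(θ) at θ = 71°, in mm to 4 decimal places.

seg 1 [0°–43.9°] uniform, h=9: full span → s += 9 → s = 9.0000
seg 2 [43.9°–73.2°] cycloidal, h=6: θ=71° here. β=27.1, B=29.3. 6·(0.9249 − sin(2π·0.9249)/(2π)) = 5.9835 → s = 14.9835

14.9835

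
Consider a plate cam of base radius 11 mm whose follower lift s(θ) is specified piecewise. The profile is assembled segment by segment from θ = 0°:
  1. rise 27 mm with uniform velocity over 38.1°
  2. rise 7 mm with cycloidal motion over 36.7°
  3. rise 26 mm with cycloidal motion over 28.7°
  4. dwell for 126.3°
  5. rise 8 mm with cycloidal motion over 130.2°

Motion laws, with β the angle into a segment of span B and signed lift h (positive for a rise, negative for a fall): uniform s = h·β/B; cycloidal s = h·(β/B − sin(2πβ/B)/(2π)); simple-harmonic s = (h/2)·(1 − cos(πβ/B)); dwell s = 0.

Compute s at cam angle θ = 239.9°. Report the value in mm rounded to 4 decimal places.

seg 1 [0°–38.1°] uniform, h=27: full span → s += 27 → s = 27.0000
seg 2 [38.1°–74.8°] cycloidal, h=7: full span → s += 7 → s = 34.0000
seg 3 [74.8°–103.5°] cycloidal, h=26: full span → s += 26 → s = 60.0000
seg 4 [103.5°–229.8°] dwell: s stays 60.0000
seg 5 [229.8°–360°] cycloidal, h=8: θ=239.9° here. β=10.1, B=130.2. 8·(0.0776 − sin(2π·0.0776)/(2π)) = 0.0243 → s = 60.0243

60.0243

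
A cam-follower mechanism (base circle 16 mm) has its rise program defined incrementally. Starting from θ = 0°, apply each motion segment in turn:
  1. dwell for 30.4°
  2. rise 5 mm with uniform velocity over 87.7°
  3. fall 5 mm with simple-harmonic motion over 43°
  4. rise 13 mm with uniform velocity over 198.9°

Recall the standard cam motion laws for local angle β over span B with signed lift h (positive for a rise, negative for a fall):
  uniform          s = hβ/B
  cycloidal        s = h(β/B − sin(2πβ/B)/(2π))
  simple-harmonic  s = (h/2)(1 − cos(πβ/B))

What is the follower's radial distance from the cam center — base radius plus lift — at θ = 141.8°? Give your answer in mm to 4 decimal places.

seg 1 [0°–30.4°] dwell: s stays 0.0000
seg 2 [30.4°–118.1°] uniform, h=5: full span → s += 5 → s = 5.0000
seg 3 [118.1°–161.1°] simple-harmonic, h=-5: θ=141.8° here. β=23.7, B=43. -5/2·(1 − cos(π·0.5512)) = -2.9001 → s = 2.0999
radial distance = base radius + s = 16 + 2.0999 = 18.0999

18.0999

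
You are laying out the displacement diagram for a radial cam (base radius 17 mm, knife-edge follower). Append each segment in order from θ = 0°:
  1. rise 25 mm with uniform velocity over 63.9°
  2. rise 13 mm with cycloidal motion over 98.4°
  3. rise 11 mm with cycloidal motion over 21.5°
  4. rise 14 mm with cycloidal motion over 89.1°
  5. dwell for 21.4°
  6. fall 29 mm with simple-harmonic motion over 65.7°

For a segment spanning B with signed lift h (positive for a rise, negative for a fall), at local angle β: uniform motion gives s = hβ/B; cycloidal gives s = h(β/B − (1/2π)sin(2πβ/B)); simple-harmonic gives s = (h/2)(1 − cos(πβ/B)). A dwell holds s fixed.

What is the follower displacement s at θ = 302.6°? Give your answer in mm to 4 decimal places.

seg 1 [0°–63.9°] uniform, h=25: full span → s += 25 → s = 25.0000
seg 2 [63.9°–162.3°] cycloidal, h=13: full span → s += 13 → s = 38.0000
seg 3 [162.3°–183.8°] cycloidal, h=11: full span → s += 11 → s = 49.0000
seg 4 [183.8°–272.9°] cycloidal, h=14: full span → s += 14 → s = 63.0000
seg 5 [272.9°–294.3°] dwell: s stays 63.0000
seg 6 [294.3°–360°] simple-harmonic, h=-29: θ=302.6° here. β=8.3, B=65.7. -29/2·(1 − cos(π·0.1263)) = -1.1271 → s = 61.8729

61.8729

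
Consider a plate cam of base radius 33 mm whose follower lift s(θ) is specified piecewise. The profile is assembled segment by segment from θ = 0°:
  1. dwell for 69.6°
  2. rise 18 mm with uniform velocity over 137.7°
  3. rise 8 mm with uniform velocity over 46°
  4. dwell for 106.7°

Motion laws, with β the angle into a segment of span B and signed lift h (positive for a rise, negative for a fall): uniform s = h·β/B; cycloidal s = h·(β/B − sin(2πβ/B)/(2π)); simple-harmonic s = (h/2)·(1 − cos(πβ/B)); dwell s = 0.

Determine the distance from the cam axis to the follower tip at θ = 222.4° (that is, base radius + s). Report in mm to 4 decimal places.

seg 1 [0°–69.6°] dwell: s stays 0.0000
seg 2 [69.6°–207.3°] uniform, h=18: full span → s += 18 → s = 18.0000
seg 3 [207.3°–253.3°] uniform, h=8: θ=222.4° here. β=15.1, B=46. 8·15.1/46 = 2.6261 → s = 20.6261
radial distance = base radius + s = 33 + 20.6261 = 53.6261

53.6261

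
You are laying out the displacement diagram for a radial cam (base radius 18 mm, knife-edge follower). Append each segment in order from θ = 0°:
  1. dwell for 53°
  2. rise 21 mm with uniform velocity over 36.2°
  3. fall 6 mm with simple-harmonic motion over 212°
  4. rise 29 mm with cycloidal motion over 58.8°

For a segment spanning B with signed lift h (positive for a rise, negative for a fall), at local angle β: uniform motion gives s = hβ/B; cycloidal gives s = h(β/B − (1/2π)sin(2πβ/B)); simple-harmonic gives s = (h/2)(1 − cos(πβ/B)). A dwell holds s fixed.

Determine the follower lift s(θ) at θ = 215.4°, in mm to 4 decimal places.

seg 1 [0°–53°] dwell: s stays 0.0000
seg 2 [53°–89.2°] uniform, h=21: full span → s += 21 → s = 21.0000
seg 3 [89.2°–301.2°] simple-harmonic, h=-6: θ=215.4° here. β=126.2, B=212. -6/2·(1 − cos(π·0.5953)) = -3.8847 → s = 17.1153

17.1153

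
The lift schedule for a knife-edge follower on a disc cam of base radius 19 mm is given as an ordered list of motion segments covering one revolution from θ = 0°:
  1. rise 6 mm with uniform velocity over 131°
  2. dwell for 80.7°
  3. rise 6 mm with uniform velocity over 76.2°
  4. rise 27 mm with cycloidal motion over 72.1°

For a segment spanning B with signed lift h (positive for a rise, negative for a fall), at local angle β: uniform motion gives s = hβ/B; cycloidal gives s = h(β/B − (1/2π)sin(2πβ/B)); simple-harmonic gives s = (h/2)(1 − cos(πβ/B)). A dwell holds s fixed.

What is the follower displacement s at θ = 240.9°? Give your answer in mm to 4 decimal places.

seg 1 [0°–131°] uniform, h=6: full span → s += 6 → s = 6.0000
seg 2 [131°–211.7°] dwell: s stays 6.0000
seg 3 [211.7°–287.9°] uniform, h=6: θ=240.9° here. β=29.2, B=76.2. 6·29.2/76.2 = 2.2992 → s = 8.2992

8.2992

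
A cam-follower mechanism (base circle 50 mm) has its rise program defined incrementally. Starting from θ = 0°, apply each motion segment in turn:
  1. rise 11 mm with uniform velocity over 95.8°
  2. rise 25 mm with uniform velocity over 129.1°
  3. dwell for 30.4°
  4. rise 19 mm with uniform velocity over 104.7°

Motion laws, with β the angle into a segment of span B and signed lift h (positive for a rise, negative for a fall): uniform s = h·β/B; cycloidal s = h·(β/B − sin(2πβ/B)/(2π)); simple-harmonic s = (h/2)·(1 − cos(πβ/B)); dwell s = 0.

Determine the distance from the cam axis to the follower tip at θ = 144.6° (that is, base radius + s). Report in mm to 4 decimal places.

seg 1 [0°–95.8°] uniform, h=11: full span → s += 11 → s = 11.0000
seg 2 [95.8°–224.9°] uniform, h=25: θ=144.6° here. β=48.8, B=129.1. 25·48.8/129.1 = 9.4500 → s = 20.4500
radial distance = base radius + s = 50 + 20.4500 = 70.4500

70.4500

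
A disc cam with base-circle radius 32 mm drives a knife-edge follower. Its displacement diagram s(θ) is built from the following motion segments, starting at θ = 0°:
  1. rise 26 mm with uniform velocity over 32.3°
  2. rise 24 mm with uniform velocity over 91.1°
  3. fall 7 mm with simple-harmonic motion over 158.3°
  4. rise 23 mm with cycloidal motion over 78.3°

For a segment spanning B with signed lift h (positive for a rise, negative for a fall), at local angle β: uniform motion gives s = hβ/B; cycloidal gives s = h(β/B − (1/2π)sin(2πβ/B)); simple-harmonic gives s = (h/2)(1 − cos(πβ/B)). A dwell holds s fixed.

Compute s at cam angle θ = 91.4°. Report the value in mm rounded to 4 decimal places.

seg 1 [0°–32.3°] uniform, h=26: full span → s += 26 → s = 26.0000
seg 2 [32.3°–123.4°] uniform, h=24: θ=91.4° here. β=59.1, B=91.1. 24·59.1/91.1 = 15.5697 → s = 41.5697

41.5697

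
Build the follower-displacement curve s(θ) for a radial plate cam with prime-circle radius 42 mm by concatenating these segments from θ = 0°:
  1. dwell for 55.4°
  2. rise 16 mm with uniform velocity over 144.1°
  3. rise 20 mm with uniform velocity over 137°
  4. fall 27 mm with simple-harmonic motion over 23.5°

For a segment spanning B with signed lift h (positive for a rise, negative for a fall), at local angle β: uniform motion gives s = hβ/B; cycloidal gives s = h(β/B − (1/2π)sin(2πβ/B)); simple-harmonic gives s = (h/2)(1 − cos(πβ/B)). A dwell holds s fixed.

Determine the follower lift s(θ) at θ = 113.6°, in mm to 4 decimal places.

seg 1 [0°–55.4°] dwell: s stays 0.0000
seg 2 [55.4°–199.5°] uniform, h=16: θ=113.6° here. β=58.2, B=144.1. 16·58.2/144.1 = 6.4622 → s = 6.4622

6.4622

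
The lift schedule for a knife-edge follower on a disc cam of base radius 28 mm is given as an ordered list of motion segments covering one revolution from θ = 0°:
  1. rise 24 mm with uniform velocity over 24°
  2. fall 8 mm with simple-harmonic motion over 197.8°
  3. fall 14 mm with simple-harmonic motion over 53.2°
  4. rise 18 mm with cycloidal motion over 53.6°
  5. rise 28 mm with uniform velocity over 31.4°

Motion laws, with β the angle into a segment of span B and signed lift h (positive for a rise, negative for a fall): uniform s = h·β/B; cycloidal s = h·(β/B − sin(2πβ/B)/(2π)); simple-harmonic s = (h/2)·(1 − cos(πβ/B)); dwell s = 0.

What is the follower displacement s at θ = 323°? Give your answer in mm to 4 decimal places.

seg 1 [0°–24°] uniform, h=24: full span → s += 24 → s = 24.0000
seg 2 [24°–221.8°] simple-harmonic, h=-8: full span → s += -8 → s = 16.0000
seg 3 [221.8°–275°] simple-harmonic, h=-14: full span → s += -14 → s = 2.0000
seg 4 [275°–328.6°] cycloidal, h=18: θ=323° here. β=48, B=53.6. 18·(0.8955 − sin(2π·0.8955)/(2π)) = 17.8678 → s = 19.8678

19.8678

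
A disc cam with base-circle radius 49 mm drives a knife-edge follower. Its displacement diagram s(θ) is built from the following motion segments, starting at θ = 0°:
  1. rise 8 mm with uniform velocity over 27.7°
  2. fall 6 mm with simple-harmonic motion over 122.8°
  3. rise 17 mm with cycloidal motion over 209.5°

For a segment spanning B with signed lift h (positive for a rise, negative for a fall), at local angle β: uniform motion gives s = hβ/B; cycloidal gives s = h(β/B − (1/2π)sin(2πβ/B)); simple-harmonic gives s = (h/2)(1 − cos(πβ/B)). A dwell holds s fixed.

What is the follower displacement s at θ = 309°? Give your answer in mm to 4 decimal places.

seg 1 [0°–27.7°] uniform, h=8: full span → s += 8 → s = 8.0000
seg 2 [27.7°–150.5°] simple-harmonic, h=-6: full span → s += -6 → s = 2.0000
seg 3 [150.5°–360°] cycloidal, h=17: θ=309° here. β=158.5, B=209.5. 17·(0.7566 − sin(2π·0.7566)/(2π)) = 15.5649 → s = 17.5649

17.5649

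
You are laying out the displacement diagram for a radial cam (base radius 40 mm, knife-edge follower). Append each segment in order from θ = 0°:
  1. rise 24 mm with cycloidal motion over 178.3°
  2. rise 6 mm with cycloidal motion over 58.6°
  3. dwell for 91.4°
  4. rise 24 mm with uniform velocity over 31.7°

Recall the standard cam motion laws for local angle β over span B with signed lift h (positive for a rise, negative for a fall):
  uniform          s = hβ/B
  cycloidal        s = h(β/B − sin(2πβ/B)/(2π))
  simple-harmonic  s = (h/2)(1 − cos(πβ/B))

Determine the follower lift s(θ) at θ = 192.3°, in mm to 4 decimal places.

seg 1 [0°–178.3°] cycloidal, h=24: full span → s += 24 → s = 24.0000
seg 2 [178.3°–236.9°] cycloidal, h=6: θ=192.3° here. β=14, B=58.6. 6·(0.2389 − sin(2π·0.2389)/(2π)) = 0.4808 → s = 24.4808

24.4808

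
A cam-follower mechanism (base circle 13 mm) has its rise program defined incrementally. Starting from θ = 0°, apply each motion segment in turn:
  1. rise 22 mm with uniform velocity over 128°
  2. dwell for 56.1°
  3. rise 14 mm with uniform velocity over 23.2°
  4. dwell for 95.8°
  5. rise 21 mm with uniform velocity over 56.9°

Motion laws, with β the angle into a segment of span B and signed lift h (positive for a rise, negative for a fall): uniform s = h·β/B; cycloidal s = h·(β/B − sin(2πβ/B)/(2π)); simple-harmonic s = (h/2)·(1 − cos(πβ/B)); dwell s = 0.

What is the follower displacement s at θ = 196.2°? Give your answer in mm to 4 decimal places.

seg 1 [0°–128°] uniform, h=22: full span → s += 22 → s = 22.0000
seg 2 [128°–184.1°] dwell: s stays 22.0000
seg 3 [184.1°–207.3°] uniform, h=14: θ=196.2° here. β=12.1, B=23.2. 14·12.1/23.2 = 7.3017 → s = 29.3017

29.3017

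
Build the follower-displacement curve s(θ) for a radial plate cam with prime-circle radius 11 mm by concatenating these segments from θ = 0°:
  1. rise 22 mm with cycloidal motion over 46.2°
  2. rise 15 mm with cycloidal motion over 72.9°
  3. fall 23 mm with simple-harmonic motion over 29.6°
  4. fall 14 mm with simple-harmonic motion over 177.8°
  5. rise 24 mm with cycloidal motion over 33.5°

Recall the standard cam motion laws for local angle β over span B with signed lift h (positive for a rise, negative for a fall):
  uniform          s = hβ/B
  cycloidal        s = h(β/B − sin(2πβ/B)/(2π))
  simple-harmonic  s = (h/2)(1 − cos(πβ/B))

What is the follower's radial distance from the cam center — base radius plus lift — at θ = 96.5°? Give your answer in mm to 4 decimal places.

seg 1 [0°–46.2°] cycloidal, h=22: full span → s += 22 → s = 22.0000
seg 2 [46.2°–119.1°] cycloidal, h=15: θ=96.5° here. β=50.3, B=72.9. 15·(0.6900 − sin(2π·0.6900)/(2π)) = 12.5694 → s = 34.5694
radial distance = base radius + s = 11 + 34.5694 = 45.5694

45.5694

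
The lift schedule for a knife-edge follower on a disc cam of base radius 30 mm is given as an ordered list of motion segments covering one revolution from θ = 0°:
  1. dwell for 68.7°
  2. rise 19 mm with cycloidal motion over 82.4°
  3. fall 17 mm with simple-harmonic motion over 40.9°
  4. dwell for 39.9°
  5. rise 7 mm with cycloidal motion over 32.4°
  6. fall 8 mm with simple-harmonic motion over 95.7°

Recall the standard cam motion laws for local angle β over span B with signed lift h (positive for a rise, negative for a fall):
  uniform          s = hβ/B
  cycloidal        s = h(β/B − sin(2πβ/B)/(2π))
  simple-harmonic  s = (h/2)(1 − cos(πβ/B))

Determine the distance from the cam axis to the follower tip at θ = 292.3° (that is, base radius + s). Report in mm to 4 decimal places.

seg 1 [0°–68.7°] dwell: s stays 0.0000
seg 2 [68.7°–151.1°] cycloidal, h=19: full span → s += 19 → s = 19.0000
seg 3 [151.1°–192°] simple-harmonic, h=-17: full span → s += -17 → s = 2.0000
seg 4 [192°–231.9°] dwell: s stays 2.0000
seg 5 [231.9°–264.3°] cycloidal, h=7: full span → s += 7 → s = 9.0000
seg 6 [264.3°–360°] simple-harmonic, h=-8: θ=292.3° here. β=28, B=95.7. -8/2·(1 − cos(π·0.2926)) = -1.5741 → s = 7.4259
radial distance = base radius + s = 30 + 7.4259 = 37.4259

37.4259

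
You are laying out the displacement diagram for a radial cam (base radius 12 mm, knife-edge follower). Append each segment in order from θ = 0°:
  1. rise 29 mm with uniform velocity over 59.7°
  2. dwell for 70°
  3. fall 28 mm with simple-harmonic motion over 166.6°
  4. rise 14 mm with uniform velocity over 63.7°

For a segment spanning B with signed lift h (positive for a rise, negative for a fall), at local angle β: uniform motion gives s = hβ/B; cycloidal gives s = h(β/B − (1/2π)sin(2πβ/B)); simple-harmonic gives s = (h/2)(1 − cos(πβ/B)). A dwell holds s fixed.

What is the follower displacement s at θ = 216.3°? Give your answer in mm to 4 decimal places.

seg 1 [0°–59.7°] uniform, h=29: full span → s += 29 → s = 29.0000
seg 2 [59.7°–129.7°] dwell: s stays 29.0000
seg 3 [129.7°–296.3°] simple-harmonic, h=-28: θ=216.3° here. β=86.6, B=166.6. -28/2·(1 − cos(π·0.5198)) = -14.8706 → s = 14.1294

14.1294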